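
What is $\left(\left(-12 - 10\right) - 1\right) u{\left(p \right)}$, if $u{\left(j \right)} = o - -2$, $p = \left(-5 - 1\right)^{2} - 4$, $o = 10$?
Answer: $-276$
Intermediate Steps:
$p = 32$ ($p = \left(-6\right)^{2} - 4 = 36 - 4 = 32$)
$u{\left(j \right)} = 12$ ($u{\left(j \right)} = 10 - -2 = 10 + 2 = 12$)
$\left(\left(-12 - 10\right) - 1\right) u{\left(p \right)} = \left(\left(-12 - 10\right) - 1\right) 12 = \left(-22 - 1\right) 12 = \left(-23\right) 12 = -276$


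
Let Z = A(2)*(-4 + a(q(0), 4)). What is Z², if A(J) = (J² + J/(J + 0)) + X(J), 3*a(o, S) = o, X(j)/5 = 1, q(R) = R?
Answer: 1600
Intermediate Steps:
X(j) = 5 (X(j) = 5*1 = 5)
a(o, S) = o/3
A(J) = 6 + J² (A(J) = (J² + J/(J + 0)) + 5 = (J² + J/J) + 5 = (J² + 1) + 5 = (1 + J²) + 5 = 6 + J²)
Z = -40 (Z = (6 + 2²)*(-4 + (⅓)*0) = (6 + 4)*(-4 + 0) = 10*(-4) = -40)
Z² = (-40)² = 1600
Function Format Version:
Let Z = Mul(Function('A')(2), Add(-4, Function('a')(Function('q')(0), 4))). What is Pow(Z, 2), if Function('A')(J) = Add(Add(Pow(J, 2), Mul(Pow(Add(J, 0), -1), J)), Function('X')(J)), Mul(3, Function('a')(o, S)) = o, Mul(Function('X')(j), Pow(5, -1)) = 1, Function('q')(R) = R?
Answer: 1600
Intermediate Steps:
Function('X')(j) = 5 (Function('X')(j) = Mul(5, 1) = 5)
Function('a')(o, S) = Mul(Rational(1, 3), o)
Function('A')(J) = Add(6, Pow(J, 2)) (Function('A')(J) = Add(Add(Pow(J, 2), Mul(Pow(Add(J, 0), -1), J)), 5) = Add(Add(Pow(J, 2), Mul(Pow(J, -1), J)), 5) = Add(Add(Pow(J, 2), 1), 5) = Add(Add(1, Pow(J, 2)), 5) = Add(6, Pow(J, 2)))
Z = -40 (Z = Mul(Add(6, Pow(2, 2)), Add(-4, Mul(Rational(1, 3), 0))) = Mul(Add(6, 4), Add(-4, 0)) = Mul(10, -4) = -40)
Pow(Z, 2) = Pow(-40, 2) = 1600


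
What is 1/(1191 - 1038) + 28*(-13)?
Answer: -55691/153 ≈ -363.99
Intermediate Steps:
1/(1191 - 1038) + 28*(-13) = 1/153 - 364 = -55691/153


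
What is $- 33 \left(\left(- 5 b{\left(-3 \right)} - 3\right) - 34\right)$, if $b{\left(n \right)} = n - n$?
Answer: $1221$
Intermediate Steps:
$b{\left(n \right)} = 0$
$- 33 \left(\left(- 5 b{\left(-3 \right)} - 3\right) - 34\right) = - 33 \left(\left(\left(-5\right) 0 - 3\right) - 34\right) = - 33 \left(\left(0 - 3\right) - 34\right) = - 33 \left(-3 - 34\right) = - 33 \left(-37\right) = \left(-1\right) \left(-1221\right) = 1221$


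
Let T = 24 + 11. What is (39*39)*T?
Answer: 53235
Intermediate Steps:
T = 35
(39*39)*T = (39*39)*35 = 1521*35 = 53235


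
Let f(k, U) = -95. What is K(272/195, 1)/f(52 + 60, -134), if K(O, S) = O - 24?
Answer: 232/975 ≈ 0.23795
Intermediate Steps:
K(O, S) = -24 + O
K(272/195, 1)/f(52 + 60, -134) = (-24 + 272/195)/(-95) = (-24 + 272*(1/195))*(-1/95) = (-24 + 272/195)*(-1/95) = -4408/195*(-1/95) = 232/975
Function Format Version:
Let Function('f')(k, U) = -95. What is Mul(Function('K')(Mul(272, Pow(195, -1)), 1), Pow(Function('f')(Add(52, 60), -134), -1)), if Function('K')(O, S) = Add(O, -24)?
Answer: Rational(232, 975) ≈ 0.23795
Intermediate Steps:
Function('K')(O, S) = Add(-24, O)
Mul(Function('K')(Mul(272, Pow(195, -1)), 1), Pow(Function('f')(Add(52, 60), -134), -1)) = Mul(Add(-24, Mul(272, Pow(195, -1))), Pow(-95, -1)) = Mul(Add(-24, Mul(272, Rational(1, 195))), Rational(-1, 95)) = Mul(Add(-24, Rational(272, 195)), Rational(-1, 95)) = Mul(Rational(-4408, 195), Rational(-1, 95)) = Rational(232, 975)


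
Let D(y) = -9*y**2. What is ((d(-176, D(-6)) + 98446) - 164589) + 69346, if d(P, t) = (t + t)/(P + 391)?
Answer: 687997/215 ≈ 3200.0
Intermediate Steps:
d(P, t) = 2*t/(391 + P) (d(P, t) = (2*t)/(391 + P) = 2*t/(391 + P))
((d(-176, D(-6)) + 98446) - 164589) + 69346 = ((2*(-9*(-6)**2)/(391 - 176) + 98446) - 164589) + 69346 = ((2*(-9*36)/215 + 98446) - 164589) + 69346 = ((2*(-324)*(1/215) + 98446) - 164589) + 69346 = ((-648/215 + 98446) - 164589) + 69346 = (21165242/215 - 164589) + 69346 = -14221393/215 + 69346 = 687997/215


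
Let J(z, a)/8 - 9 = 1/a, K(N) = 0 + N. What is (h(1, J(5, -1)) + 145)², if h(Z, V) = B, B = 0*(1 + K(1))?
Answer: 21025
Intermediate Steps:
K(N) = N
J(z, a) = 72 + 8/a
B = 0 (B = 0*(1 + 1) = 0*2 = 0)
h(Z, V) = 0
(h(1, J(5, -1)) + 145)² = (0 + 145)² = 145² = 21025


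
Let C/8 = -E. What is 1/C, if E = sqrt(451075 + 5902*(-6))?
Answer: -sqrt(415663)/3325304 ≈ -0.00019388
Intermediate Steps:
E = sqrt(415663) (E = sqrt(451075 - 35412) = sqrt(415663) ≈ 644.72)
C = -8*sqrt(415663) (C = 8*(-sqrt(415663)) = -8*sqrt(415663) ≈ -5157.8)
1/C = 1/(-8*sqrt(415663)) = -sqrt(415663)/3325304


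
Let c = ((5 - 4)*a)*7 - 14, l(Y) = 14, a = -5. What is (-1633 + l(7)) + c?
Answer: -1668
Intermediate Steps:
c = -49 (c = ((5 - 4)*(-5))*7 - 14 = (1*(-5))*7 - 14 = -5*7 - 14 = -35 - 14 = -49)
(-1633 + l(7)) + c = (-1633 + 14) - 49 = -1619 - 49 = -1668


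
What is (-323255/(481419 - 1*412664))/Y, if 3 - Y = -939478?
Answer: -64651/12918803231 ≈ -5.0044e-6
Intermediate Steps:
Y = 939481 (Y = 3 - 1*(-939478) = 3 + 939478 = 939481)
(-323255/(481419 - 1*412664))/Y = -323255/(481419 - 1*412664)/939481 = -323255/(481419 - 412664)*(1/939481) = -323255/68755*(1/939481) = -323255*1/68755*(1/939481) = -64651/13751*1/939481 = -64651/12918803231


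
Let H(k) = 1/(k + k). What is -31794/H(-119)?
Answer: 7566972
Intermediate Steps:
H(k) = 1/(2*k)
-31794/H(-119) = -31794/((½)/(-119)) = -31794/((½)*(-1/119)) = -31794/(-1/238) = -31794*(-238) = 7566972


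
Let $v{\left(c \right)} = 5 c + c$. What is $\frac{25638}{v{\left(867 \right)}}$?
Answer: $\frac{4273}{867} \approx 4.9285$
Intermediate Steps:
$v{\left(c \right)} = 6 c$
$\frac{25638}{v{\left(867 \right)}} = \frac{25638}{6 \cdot 867} = \frac{25638}{5202} = 25638 \cdot \frac{1}{5202} = \frac{4273}{867}$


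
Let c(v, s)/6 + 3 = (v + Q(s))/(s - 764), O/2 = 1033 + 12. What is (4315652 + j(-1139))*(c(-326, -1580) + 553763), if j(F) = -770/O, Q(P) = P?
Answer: 26607939319233449/11134 ≈ 2.3898e+12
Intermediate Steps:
O = 2090 (O = 2*(1033 + 12) = 2*1045 = 2090)
j(F) = -7/19 (j(F) = -770/2090 = -770*1/2090 = -7/19)
c(v, s) = -18 + 6*(s + v)/(-764 + s) (c(v, s) = -18 + 6*((v + s)/(s - 764)) = -18 + 6*((s + v)/(-764 + s)) = -18 + 6*(s + v)/(-764 + s))
(4315652 + j(-1139))*(c(-326, -1580) + 553763) = (4315652 - 7/19)*(6*(2292 - 326 - 2*(-1580))/(-764 - 1580) + 553763) = 81997381*(6*(2292 - 326 + 3160)/(-2344) + 553763)/19 = 81997381*(6*(-1/2344)*5126 + 553763)/19 = 81997381*(-7689/586 + 553763)/19 = (81997381/19)*(324497429/586) = 26607939319233449/11134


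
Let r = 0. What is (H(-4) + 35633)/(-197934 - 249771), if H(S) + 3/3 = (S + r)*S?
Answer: -35648/447705 ≈ -0.079624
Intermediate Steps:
H(S) = -1 + S² (H(S) = -1 + (S + 0)*S = -1 + S*S = -1 + S²)
(H(-4) + 35633)/(-197934 - 249771) = ((-1 + (-4)²) + 35633)/(-197934 - 249771) = ((-1 + 16) + 35633)/(-447705) = (15 + 35633)*(-1/447705) = 35648*(-1/447705) = -35648/447705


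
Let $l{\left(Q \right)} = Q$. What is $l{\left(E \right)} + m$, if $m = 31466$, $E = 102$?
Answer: $31568$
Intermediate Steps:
$l{\left(E \right)} + m = 102 + 31466 = 31568$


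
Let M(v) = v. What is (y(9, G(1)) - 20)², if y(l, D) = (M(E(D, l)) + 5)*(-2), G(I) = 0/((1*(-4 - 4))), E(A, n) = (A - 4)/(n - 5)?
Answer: 784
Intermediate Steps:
E(A, n) = (-4 + A)/(-5 + n)
G(I) = 0 (G(I) = 0/((1*(-8))) = 0/(-8) = 0*(-⅛) = 0)
y(l, D) = -10 - 2*(-4 + D)/(-5 + l) (y(l, D) = ((-4 + D)/(-5 + l) + 5)*(-2) = (5 + (-4 + D)/(-5 + l))*(-2) = -10 - 2*(-4 + D)/(-5 + l))
(y(9, G(1)) - 20)² = (2*(29 - 1*0 - 5*9)/(-5 + 9) - 20)² = (2*(29 + 0 - 45)/4 - 20)² = (2*(¼)*(-16) - 20)² = (-8 - 20)² = (-28)² = 784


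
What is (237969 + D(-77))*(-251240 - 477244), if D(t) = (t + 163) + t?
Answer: -173363165352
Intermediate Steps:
D(t) = 163 + 2*t (D(t) = (163 + t) + t = 163 + 2*t)
(237969 + D(-77))*(-251240 - 477244) = (237969 + (163 + 2*(-77)))*(-251240 - 477244) = (237969 + (163 - 154))*(-728484) = (237969 + 9)*(-728484) = 237978*(-728484) = -173363165352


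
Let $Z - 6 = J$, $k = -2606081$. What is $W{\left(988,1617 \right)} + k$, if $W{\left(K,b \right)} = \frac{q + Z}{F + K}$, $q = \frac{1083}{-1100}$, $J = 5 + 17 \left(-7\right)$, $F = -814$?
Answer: $- \frac{166268007761}{63800} \approx -2.6061 \cdot 10^{6}$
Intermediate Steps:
$J = -114$ ($J = 5 - 119 = -114$)
$Z = -108$ ($Z = 6 - 114 = -108$)
$q = - \frac{1083}{1100}$ ($q = 1083 \left(- \frac{1}{1100}\right) = - \frac{1083}{1100} \approx -0.98455$)
$W{\left(K,b \right)} = - \frac{119883}{1100 \left(-814 + K\right)}$ ($W{\left(K,b \right)} = \frac{- \frac{1083}{1100} - 108}{-814 + K} = - \frac{119883}{1100 \left(-814 + K\right)}$)
$W{\left(988,1617 \right)} + k = - \frac{119883}{-895400 + 1100 \cdot 988} - 2606081 = - \frac{119883}{-895400 + 1086800} - 2606081 = - \frac{119883}{191400} - 2606081 = \left(-119883\right) \frac{1}{191400} - 2606081 = - \frac{39961}{63800} - 2606081 = - \frac{166268007761}{63800}$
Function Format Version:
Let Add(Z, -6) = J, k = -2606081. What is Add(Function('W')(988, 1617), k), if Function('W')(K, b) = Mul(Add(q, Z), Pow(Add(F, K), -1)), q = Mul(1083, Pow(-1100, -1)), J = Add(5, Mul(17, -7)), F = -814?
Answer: Rational(-166268007761, 63800) ≈ -2.6061e+6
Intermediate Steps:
J = -114 (J = Add(5, -119) = -114)
Z = -108 (Z = Add(6, -114) = -108)
q = Rational(-1083, 1100) (q = Mul(1083, Rational(-1, 1100)) = Rational(-1083, 1100) ≈ -0.98455)
Function('W')(K, b) = Mul(Rational(-119883, 1100), Pow(Add(-814, K), -1)) (Function('W')(K, b) = Mul(Add(Rational(-1083, 1100), -108), Pow(Add(-814, K), -1)) = Mul(Rational(-119883, 1100), Pow(Add(-814, K), -1)))
Add(Function('W')(988, 1617), k) = Add(Mul(-119883, Pow(Add(-895400, Mul(1100, 988)), -1)), -2606081) = Add(Mul(-119883, Pow(Add(-895400, 1086800), -1)), -2606081) = Add(Mul(-119883, Pow(191400, -1)), -2606081) = Add(Mul(-119883, Rational(1, 191400)), -2606081) = Add(Rational(-39961, 63800), -2606081) = Rational(-166268007761, 63800)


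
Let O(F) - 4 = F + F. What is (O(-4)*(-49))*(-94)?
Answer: -18424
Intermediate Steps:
O(F) = 4 + 2*F (O(F) = 4 + (F + F) = 4 + 2*F)
(O(-4)*(-49))*(-94) = ((4 + 2*(-4))*(-49))*(-94) = ((4 - 8)*(-49))*(-94) = -4*(-49)*(-94) = 196*(-94) = -18424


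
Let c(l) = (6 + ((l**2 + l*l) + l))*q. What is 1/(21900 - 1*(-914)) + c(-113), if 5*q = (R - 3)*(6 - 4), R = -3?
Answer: -6962194003/114070 ≈ -61034.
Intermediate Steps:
q = -12/5 (q = ((-3 - 3)*(6 - 4))/5 = (-6*2)/5 = (1/5)*(-12) = -12/5 ≈ -2.4000)
c(l) = -72/5 - 24*l**2/5 - 12*l/5 (c(l) = (6 + ((l**2 + l*l) + l))*(-12/5) = (6 + ((l**2 + l**2) + l))*(-12/5) = (6 + (2*l**2 + l))*(-12/5) = (6 + (l + 2*l**2))*(-12/5) = (6 + l + 2*l**2)*(-12/5) = -72/5 - 24*l**2/5 - 12*l/5)
1/(21900 - 1*(-914)) + c(-113) = 1/(21900 - 1*(-914)) + (-72/5 - 24/5*(-113)**2 - 12/5*(-113)) = 1/(21900 + 914) + (-72/5 - 24/5*12769 + 1356/5) = 1/22814 + (-72/5 - 306456/5 + 1356/5) = 1/22814 - 305172/5 = -6962194003/114070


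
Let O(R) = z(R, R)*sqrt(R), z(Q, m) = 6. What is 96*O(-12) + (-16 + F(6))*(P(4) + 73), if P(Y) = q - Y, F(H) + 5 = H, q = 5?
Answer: -1110 + 1152*I*sqrt(3) ≈ -1110.0 + 1995.3*I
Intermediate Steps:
F(H) = -5 + H
P(Y) = 5 - Y
O(R) = 6*sqrt(R)
96*O(-12) + (-16 + F(6))*(P(4) + 73) = 96*(6*sqrt(-12)) + (-16 + (-5 + 6))*((5 - 1*4) + 73) = 96*(6*(2*I*sqrt(3))) + (-16 + 1)*((5 - 4) + 73) = 96*(12*I*sqrt(3)) - 15*(1 + 73) = 1152*I*sqrt(3) - 15*74 = 1152*I*sqrt(3) - 1110 = -1110 + 1152*I*sqrt(3)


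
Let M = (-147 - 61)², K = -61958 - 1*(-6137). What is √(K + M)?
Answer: I*√12557 ≈ 112.06*I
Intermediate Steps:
K = -55821 (K = -61958 + 6137 = -55821)
M = 43264 (M = (-208)² = 43264)
√(K + M) = √(-55821 + 43264) = √(-12557) = I*√12557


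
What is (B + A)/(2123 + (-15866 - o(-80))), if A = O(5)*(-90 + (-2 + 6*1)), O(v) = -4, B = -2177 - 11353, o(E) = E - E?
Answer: 13186/13743 ≈ 0.95947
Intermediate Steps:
o(E) = 0
B = -13530
A = 344 (A = -4*(-90 + (-2 + 6*1)) = -4*(-90 + (-2 + 6)) = -4*(-90 + 4) = -4*(-86) = 344)
(B + A)/(2123 + (-15866 - o(-80))) = (-13530 + 344)/(2123 + (-15866 - 1*0)) = -13186/(2123 + (-15866 + 0)) = -13186/(2123 - 15866) = -13186/(-13743) = -13186*(-1/13743) = 13186/13743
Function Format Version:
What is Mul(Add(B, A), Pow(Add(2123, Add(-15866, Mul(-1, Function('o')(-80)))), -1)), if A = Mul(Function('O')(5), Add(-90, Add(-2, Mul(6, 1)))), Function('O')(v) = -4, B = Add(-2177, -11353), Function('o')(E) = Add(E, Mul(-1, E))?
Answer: Rational(13186, 13743) ≈ 0.95947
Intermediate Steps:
Function('o')(E) = 0
B = -13530
A = 344 (A = Mul(-4, Add(-90, Add(-2, Mul(6, 1)))) = Mul(-4, Add(-90, Add(-2, 6))) = Mul(-4, Add(-90, 4)) = Mul(-4, -86) = 344)
Mul(Add(B, A), Pow(Add(2123, Add(-15866, Mul(-1, Function('o')(-80)))), -1)) = Mul(Add(-13530, 344), Pow(Add(2123, Add(-15866, Mul(-1, 0))), -1)) = Mul(-13186, Pow(Add(2123, Add(-15866, 0)), -1)) = Mul(-13186, Pow(Add(2123, -15866), -1)) = Mul(-13186, Pow(-13743, -1)) = Mul(-13186, Rational(-1, 13743)) = Rational(13186, 13743)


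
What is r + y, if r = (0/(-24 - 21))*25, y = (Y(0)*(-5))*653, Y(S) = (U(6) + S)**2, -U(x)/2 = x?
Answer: -470160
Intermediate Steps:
U(x) = -2*x
Y(S) = (-12 + S)**2 (Y(S) = (-2*6 + S)**2 = (-12 + S)**2)
y = -470160 (y = ((-12 + 0)**2*(-5))*653 = ((-12)**2*(-5))*653 = (144*(-5))*653 = -720*653 = -470160)
r = 0 (r = (0/(-45))*25 = (0*(-1/45))*25 = 0*25 = 0)
r + y = 0 - 470160 = -470160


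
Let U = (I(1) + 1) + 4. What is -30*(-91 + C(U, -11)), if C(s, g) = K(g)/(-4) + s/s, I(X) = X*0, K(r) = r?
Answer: 5235/2 ≈ 2617.5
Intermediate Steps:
I(X) = 0
U = 5 (U = (0 + 1) + 4 = 1 + 4 = 5)
C(s, g) = 1 - g/4 (C(s, g) = g/(-4) + s/s = g*(-1/4) + 1 = -g/4 + 1 = 1 - g/4)
-30*(-91 + C(U, -11)) = -30*(-91 + (1 - 1/4*(-11))) = -30*(-91 + (1 + 11/4)) = -30*(-91 + 15/4) = -30*(-349/4) = 5235/2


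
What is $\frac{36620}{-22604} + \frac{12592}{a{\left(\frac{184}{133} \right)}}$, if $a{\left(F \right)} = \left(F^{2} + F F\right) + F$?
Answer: $\frac{157232395321}{65116473} \approx 2414.6$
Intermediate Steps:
$a{\left(F \right)} = F + 2 F^{2}$ ($a{\left(F \right)} = \left(F^{2} + F^{2}\right) + F = 2 F^{2} + F = F + 2 F^{2}$)
$\frac{36620}{-22604} + \frac{12592}{a{\left(\frac{184}{133} \right)}} = \frac{36620}{-22604} + \frac{12592}{\frac{184}{133} \left(1 + 2 \cdot \frac{184}{133}\right)} = 36620 \left(- \frac{1}{22604}\right) + \frac{12592}{184 \cdot \frac{1}{133} \left(1 + 2 \cdot 184 \cdot \frac{1}{133}\right)} = - \frac{9155}{5651} + \frac{12592}{\frac{184}{133} \left(1 + 2 \cdot \frac{184}{133}\right)} = - \frac{9155}{5651} + \frac{12592}{\frac{184}{133} \left(1 + \frac{368}{133}\right)} = - \frac{9155}{5651} + \frac{12592}{\frac{184}{133} \cdot \frac{501}{133}} = - \frac{9155}{5651} + \frac{12592}{\frac{92184}{17689}} = - \frac{9155}{5651} + 12592 \cdot \frac{17689}{92184} = - \frac{9155}{5651} + \frac{27842486}{11523} = \frac{157232395321}{65116473}$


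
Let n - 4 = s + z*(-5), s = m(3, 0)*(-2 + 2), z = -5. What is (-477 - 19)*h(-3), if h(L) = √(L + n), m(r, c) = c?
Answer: -496*√26 ≈ -2529.1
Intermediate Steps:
s = 0 (s = 0*(-2 + 2) = 0*0 = 0)
n = 29 (n = 4 + (0 - 5*(-5)) = 4 + (0 + 25) = 4 + 25 = 29)
h(L) = √(29 + L) (h(L) = √(L + 29) = √(29 + L))
(-477 - 19)*h(-3) = (-477 - 19)*√(29 - 3) = -496*√26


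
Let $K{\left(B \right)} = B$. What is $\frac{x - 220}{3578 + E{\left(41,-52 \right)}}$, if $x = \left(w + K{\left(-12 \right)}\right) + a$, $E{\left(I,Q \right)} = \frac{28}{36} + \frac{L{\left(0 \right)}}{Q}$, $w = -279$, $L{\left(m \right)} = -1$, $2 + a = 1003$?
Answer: $\frac{229320}{1674877} \approx 0.13692$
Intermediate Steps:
$a = 1001$ ($a = -2 + 1003 = 1001$)
$E{\left(I,Q \right)} = \frac{7}{9} - \frac{1}{Q}$ ($E{\left(I,Q \right)} = \frac{28}{36} - \frac{1}{Q} = 28 \cdot \frac{1}{36} - \frac{1}{Q} = \frac{7}{9} - \frac{1}{Q}$)
$x = 710$ ($x = \left(-279 - 12\right) + 1001 = -291 + 1001 = 710$)
$\frac{x - 220}{3578 + E{\left(41,-52 \right)}} = \frac{710 - 220}{3578 + \left(\frac{7}{9} - \frac{1}{-52}\right)} = \frac{490}{3578 + \left(\frac{7}{9} - - \frac{1}{52}\right)} = \frac{490}{3578 + \left(\frac{7}{9} + \frac{1}{52}\right)} = \frac{490}{3578 + \frac{373}{468}} = \frac{490}{\frac{1674877}{468}} = 490 \cdot \frac{468}{1674877} = \frac{229320}{1674877}$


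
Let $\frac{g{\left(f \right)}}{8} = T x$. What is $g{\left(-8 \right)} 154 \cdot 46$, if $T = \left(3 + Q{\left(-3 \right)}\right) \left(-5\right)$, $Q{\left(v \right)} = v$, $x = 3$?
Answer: $0$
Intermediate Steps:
$T = 0$ ($T = \left(3 - 3\right) \left(-5\right) = 0 \left(-5\right) = 0$)
$g{\left(f \right)} = 0$ ($g{\left(f \right)} = 8 \cdot 0 \cdot 3 = 8 \cdot 0 = 0$)
$g{\left(-8 \right)} 154 \cdot 46 = 0 \cdot 154 \cdot 46 = 0 \cdot 46 = 0$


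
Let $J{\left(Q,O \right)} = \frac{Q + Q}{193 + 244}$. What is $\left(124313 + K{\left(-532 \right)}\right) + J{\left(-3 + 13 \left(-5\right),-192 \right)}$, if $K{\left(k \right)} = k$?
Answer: $\frac{54092161}{437} \approx 1.2378 \cdot 10^{5}$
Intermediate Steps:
$J{\left(Q,O \right)} = \frac{2 Q}{437}$
$\left(124313 + K{\left(-532 \right)}\right) + J{\left(-3 + 13 \left(-5\right),-192 \right)} = \left(124313 - 532\right) + \frac{2 \left(-3 + 13 \left(-5\right)\right)}{437} = 123781 + \frac{2 \left(-3 - 65\right)}{437} = 123781 + \frac{2}{437} \left(-68\right) = 123781 - \frac{136}{437} = \frac{54092161}{437}$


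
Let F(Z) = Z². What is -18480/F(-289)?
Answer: -18480/83521 ≈ -0.22126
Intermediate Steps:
-18480/F(-289) = -18480/((-289)²) = -18480/83521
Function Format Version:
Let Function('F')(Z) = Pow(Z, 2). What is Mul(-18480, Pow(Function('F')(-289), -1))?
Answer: Rational(-18480, 83521) ≈ -0.22126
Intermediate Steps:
Mul(-18480, Pow(Function('F')(-289), -1)) = Mul(-18480, Pow(Pow(-289, 2), -1)) = Mul(-18480, Pow(83521, -1)) = Mul(-18480, Rational(1, 83521)) = Rational(-18480, 83521)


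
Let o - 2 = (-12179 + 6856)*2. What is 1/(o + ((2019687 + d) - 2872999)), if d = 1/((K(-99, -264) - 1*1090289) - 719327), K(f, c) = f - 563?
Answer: -1810278/1564000539769 ≈ -1.1575e-6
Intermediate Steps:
K(f, c) = -563 + f
o = -10644 (o = 2 + (-12179 + 6856)*2 = 2 - 5323*2 = 2 - 10646 = -10644)
d = -1/1810278 (d = 1/(((-563 - 99) - 1*1090289) - 719327) = 1/((-662 - 1090289) - 719327) = 1/(-1090951 - 719327) = 1/(-1810278) = -1/1810278 ≈ -5.5240e-7)
1/(o + ((2019687 + d) - 2872999)) = 1/(-10644 + ((2019687 - 1/1810278) - 2872999)) = 1/(-10644 + (3656194942985/1810278 - 2872999)) = 1/(-10644 - 1544731940737/1810278) = 1/(-1564000539769/1810278) = -1810278/1564000539769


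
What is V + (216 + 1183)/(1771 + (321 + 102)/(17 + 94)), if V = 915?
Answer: 60137983/65668 ≈ 915.79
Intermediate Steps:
V + (216 + 1183)/(1771 + (321 + 102)/(17 + 94)) = 915 + (216 + 1183)/(1771 + (321 + 102)/(17 + 94)) = 915 + 1399/(1771 + 423/111) = 915 + 1399/(1771 + 423*(1/111)) = 915 + 1399/(1771 + 141/37) = 915 + 1399/(65668/37) = 915 + 1399*(37/65668) = 915 + 51763/65668 = 60137983/65668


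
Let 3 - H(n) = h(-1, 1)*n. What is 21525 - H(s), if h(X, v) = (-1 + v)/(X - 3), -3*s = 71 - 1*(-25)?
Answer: 21522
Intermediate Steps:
s = -32 (s = -(71 - 1*(-25))/3 = -(71 + 25)/3 = -⅓*96 = -32)
h(X, v) = (-1 + v)/(-3 + X)
H(n) = 3 (H(n) = 3 - (-1 + 1)/(-3 - 1)*n = 3 - 0/(-4)*n = 3 - (-¼*0)*n = 3 - 0*n = 3 - 1*0 = 3 + 0 = 3)
21525 - H(s) = 21525 - 1*3 = 21525 - 3 = 21522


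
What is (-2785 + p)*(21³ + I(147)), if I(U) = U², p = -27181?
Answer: -925050420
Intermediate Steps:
(-2785 + p)*(21³ + I(147)) = (-2785 - 27181)*(21³ + 147²) = -29966*(9261 + 21609) = -29966*30870 = -925050420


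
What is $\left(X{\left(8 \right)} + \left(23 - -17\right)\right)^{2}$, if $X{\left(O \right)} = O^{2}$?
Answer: $10816$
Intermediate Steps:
$\left(X{\left(8 \right)} + \left(23 - -17\right)\right)^{2} = \left(8^{2} + \left(23 - -17\right)\right)^{2} = \left(64 + \left(23 + 17\right)\right)^{2} = \left(64 + 40\right)^{2} = 104^{2} = 10816$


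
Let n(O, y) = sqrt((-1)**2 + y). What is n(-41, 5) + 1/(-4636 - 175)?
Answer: -1/4811 + sqrt(6) ≈ 2.4493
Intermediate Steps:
n(O, y) = sqrt(1 + y)
n(-41, 5) + 1/(-4636 - 175) = sqrt(1 + 5) + 1/(-4636 - 175) = sqrt(6) + 1/(-4811) = sqrt(6) - 1/4811 = -1/4811 + sqrt(6)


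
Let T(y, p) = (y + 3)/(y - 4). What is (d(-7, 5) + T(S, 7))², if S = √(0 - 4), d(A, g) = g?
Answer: 2067/100 - 161*I/25 ≈ 20.67 - 6.44*I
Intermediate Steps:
S = 2*I (S = √(-4) = 2*I ≈ 2.0*I)
T(y, p) = (3 + y)/(-4 + y)
(d(-7, 5) + T(S, 7))² = (5 + (3 + 2*I)/(-4 + 2*I))² = (5 + ((-4 - 2*I)/20)*(3 + 2*I))² = (5 + (-4 - 2*I)*(3 + 2*I)/20)²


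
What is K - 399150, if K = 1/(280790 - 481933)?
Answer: -80286228451/201143 ≈ -3.9915e+5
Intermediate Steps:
K = -1/201143 (K = 1/(-201143) = -1/201143 ≈ -4.9716e-6)
K - 399150 = -1/201143 - 399150 = -80286228451/201143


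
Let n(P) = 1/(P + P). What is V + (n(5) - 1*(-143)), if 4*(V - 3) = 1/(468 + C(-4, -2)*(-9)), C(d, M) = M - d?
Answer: 262981/1800 ≈ 146.10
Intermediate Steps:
n(P) = 1/(2*P)
V = 5401/1800 (V = 3 + 1/(4*(468 + (-2 - 1*(-4))*(-9))) = 3 + 1/(4*(468 + (-2 + 4)*(-9))) = 3 + 1/(4*(468 + 2*(-9))) = 3 + 1/(4*(468 - 18)) = 3 + (1/4)/450 = 3 + (1/4)*(1/450) = 3 + 1/1800 = 5401/1800 ≈ 3.0006)
V + (n(5) - 1*(-143)) = 5401/1800 + ((1/2)/5 - 1*(-143)) = 5401/1800 + ((1/2)*(1/5) + 143) = 5401/1800 + (1/10 + 143) = 5401/1800 + 1431/10 = 262981/1800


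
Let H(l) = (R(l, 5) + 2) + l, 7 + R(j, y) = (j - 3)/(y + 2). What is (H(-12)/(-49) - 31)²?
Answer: 110229001/117649 ≈ 936.93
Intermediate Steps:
R(j, y) = -7 + (-3 + j)/(2 + y) (R(j, y) = -7 + (j - 3)/(y + 2) = -7 + (-3 + j)/(2 + y))
H(l) = -38/7 + 8*l/7 (H(l) = ((-17 + l - 7*5)/(2 + 5) + 2) + l = ((-17 + l - 35)/7 + 2) + l = ((-52 + l)/7 + 2) + l = ((-52/7 + l/7) + 2) + l = (-38/7 + l/7) + l = -38/7 + 8*l/7)
(H(-12)/(-49) - 31)² = ((-38/7 + (8/7)*(-12))/(-49) - 31)² = ((-38/7 - 96/7)*(-1/49) - 31)² = (-134/7*(-1/49) - 31)² = (134/343 - 31)² = (-10499/343)² = 110229001/117649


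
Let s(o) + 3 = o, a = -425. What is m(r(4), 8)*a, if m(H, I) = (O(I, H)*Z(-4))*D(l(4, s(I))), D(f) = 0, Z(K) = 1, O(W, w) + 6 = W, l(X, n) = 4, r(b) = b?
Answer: 0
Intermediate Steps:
s(o) = -3 + o
O(W, w) = -6 + W
m(H, I) = 0 (m(H, I) = ((-6 + I)*1)*0 = (-6 + I)*0 = 0)
m(r(4), 8)*a = 0*(-425) = 0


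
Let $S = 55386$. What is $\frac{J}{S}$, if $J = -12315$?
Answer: $- \frac{4105}{18462} \approx -0.22235$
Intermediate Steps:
$\frac{J}{S} = - \frac{12315}{55386} = \left(-12315\right) \frac{1}{55386} = - \frac{4105}{18462}$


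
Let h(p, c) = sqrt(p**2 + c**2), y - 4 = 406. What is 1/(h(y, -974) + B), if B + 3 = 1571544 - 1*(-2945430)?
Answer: 4516971/20403025898065 - 2*sqrt(279194)/20403025898065 ≈ 2.2134e-7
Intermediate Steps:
y = 410 (y = 4 + 406 = 410)
h(p, c) = sqrt(c**2 + p**2)
B = 4516971 (B = -3 + (1571544 - 1*(-2945430)) = -3 + (1571544 + 2945430) = -3 + 4516974 = 4516971)
1/(h(y, -974) + B) = 1/(sqrt((-974)**2 + 410**2) + 4516971) = 1/(sqrt(948676 + 168100) + 4516971) = 1/(sqrt(1116776) + 4516971) = 1/(2*sqrt(279194) + 4516971) = 1/(4516971 + 2*sqrt(279194))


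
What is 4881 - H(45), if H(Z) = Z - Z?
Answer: 4881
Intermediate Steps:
H(Z) = 0
4881 - H(45) = 4881 - 1*0 = 4881 + 0 = 4881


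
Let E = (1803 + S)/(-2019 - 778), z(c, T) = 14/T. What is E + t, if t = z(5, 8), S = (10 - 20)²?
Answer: 11967/11188 ≈ 1.0696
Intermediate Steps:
S = 100 (S = (-10)² = 100)
t = 7/4 (t = 14/8 = 14*(⅛) = 7/4 ≈ 1.7500)
E = -1903/2797 (E = (1803 + 100)/(-2019 - 778) = 1903/(-2797) = 1903*(-1/2797) = -1903/2797 ≈ -0.68037)
E + t = -1903/2797 + 7/4 = 11967/11188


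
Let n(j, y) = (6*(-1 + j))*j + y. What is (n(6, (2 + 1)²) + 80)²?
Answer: 72361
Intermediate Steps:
n(j, y) = y + j*(-6 + 6*j) (n(j, y) = (-6 + 6*j)*j + y = j*(-6 + 6*j) + y = y + j*(-6 + 6*j))
(n(6, (2 + 1)²) + 80)² = (((2 + 1)² - 6*6 + 6*6²) + 80)² = ((3² - 36 + 6*36) + 80)² = ((9 - 36 + 216) + 80)² = (189 + 80)² = 269² = 72361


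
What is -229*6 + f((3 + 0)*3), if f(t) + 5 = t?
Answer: -1370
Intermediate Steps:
f(t) = -5 + t
-229*6 + f((3 + 0)*3) = -229*6 + (-5 + (3 + 0)*3) = -1374 + (-5 + 3*3) = -1374 + (-5 + 9) = -1374 + 4 = -1370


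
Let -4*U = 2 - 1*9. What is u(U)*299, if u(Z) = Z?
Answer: 2093/4 ≈ 523.25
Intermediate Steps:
U = 7/4 (U = -(2 - 1*9)/4 = -(2 - 9)/4 = -¼*(-7) = 7/4 ≈ 1.7500)
u(U)*299 = (7/4)*299 = 2093/4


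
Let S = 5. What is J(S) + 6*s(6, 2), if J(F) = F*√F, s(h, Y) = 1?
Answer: 6 + 5*√5 ≈ 17.180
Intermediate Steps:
J(F) = F^(3/2)
J(S) + 6*s(6, 2) = 5^(3/2) + 6*1 = 5*√5 + 6 = 6 + 5*√5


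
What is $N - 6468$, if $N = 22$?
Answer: $-6446$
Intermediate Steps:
$N - 6468 = 22 - 6468 = -6446$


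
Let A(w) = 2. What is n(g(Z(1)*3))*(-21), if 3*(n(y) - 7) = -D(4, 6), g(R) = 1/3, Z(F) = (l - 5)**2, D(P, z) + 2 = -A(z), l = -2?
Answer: -175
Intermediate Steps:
D(P, z) = -4 (D(P, z) = -2 - 1*2 = -2 - 2 = -4)
Z(F) = 49 (Z(F) = (-2 - 5)**2 = (-7)**2 = 49)
g(R) = 1/3
n(y) = 25/3 (n(y) = 7 + (-1*(-4))/3 = 7 + (1/3)*4 = 7 + 4/3 = 25/3)
n(g(Z(1)*3))*(-21) = (25/3)*(-21) = -175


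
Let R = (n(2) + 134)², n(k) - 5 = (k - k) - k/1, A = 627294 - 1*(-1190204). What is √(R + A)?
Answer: √1836267 ≈ 1355.1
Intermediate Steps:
A = 1817498 (A = 627294 + 1190204 = 1817498)
n(k) = 5 - k (n(k) = 5 + ((k - k) - k/1) = 5 + (0 - k) = 5 - k)
R = 18769 (R = ((5 - 1*2) + 134)² = ((5 - 2) + 134)² = (3 + 134)² = 137² = 18769)
√(R + A) = √(18769 + 1817498) = √1836267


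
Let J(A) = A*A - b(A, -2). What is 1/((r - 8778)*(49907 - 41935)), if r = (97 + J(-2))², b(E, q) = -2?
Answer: 1/14596732 ≈ 6.8508e-8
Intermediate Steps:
J(A) = 2 + A² (J(A) = A*A - 1*(-2) = A² + 2 = 2 + A²)
r = 10609 (r = (97 + (2 + (-2)²))² = (97 + (2 + 4))² = (97 + 6)² = 103² = 10609)
1/((r - 8778)*(49907 - 41935)) = 1/((10609 - 8778)*(49907 - 41935)) = 1/(1831*7972) = (1/1831)*(1/7972) = 1/14596732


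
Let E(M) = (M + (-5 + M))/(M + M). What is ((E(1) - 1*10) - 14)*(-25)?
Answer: 1275/2 ≈ 637.50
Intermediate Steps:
E(M) = (-5 + 2*M)/(2*M) (E(M) = (-5 + 2*M)/((2*M)) = (-5 + 2*M)*(1/(2*M)) = (-5 + 2*M)/(2*M))
((E(1) - 1*10) - 14)*(-25) = (((-5/2 + 1)/1 - 1*10) - 14)*(-25) = ((1*(-3/2) - 10) - 14)*(-25) = ((-3/2 - 10) - 14)*(-25) = (-23/2 - 14)*(-25) = -51/2*(-25) = 1275/2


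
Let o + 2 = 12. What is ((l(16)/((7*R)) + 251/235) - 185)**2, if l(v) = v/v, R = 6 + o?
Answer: 23433857767609/692742400 ≈ 33828.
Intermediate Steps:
o = 10 (o = -2 + 12 = 10)
R = 16 (R = 6 + 10 = 16)
l(v) = 1
((l(16)/((7*R)) + 251/235) - 185)**2 = ((1/(7*16) + 251/235) - 185)**2 = ((1/112 + 251*(1/235)) - 185)**2 = ((1*(1/112) + 251/235) - 185)**2 = ((1/112 + 251/235) - 185)**2 = (28347/26320 - 185)**2 = (-4840853/26320)**2 = 23433857767609/692742400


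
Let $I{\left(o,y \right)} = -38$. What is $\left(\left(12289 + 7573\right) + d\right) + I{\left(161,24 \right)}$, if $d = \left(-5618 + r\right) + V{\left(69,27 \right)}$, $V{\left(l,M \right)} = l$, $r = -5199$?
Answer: $9076$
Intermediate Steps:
$d = -10748$ ($d = \left(-5618 - 5199\right) + 69 = -10817 + 69 = -10748$)
$\left(\left(12289 + 7573\right) + d\right) + I{\left(161,24 \right)} = \left(\left(12289 + 7573\right) - 10748\right) - 38 = \left(19862 - 10748\right) - 38 = 9114 - 38 = 9076$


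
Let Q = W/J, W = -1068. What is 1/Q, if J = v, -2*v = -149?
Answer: -149/2136 ≈ -0.069757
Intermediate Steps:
v = 149/2 (v = -½*(-149) = 149/2 ≈ 74.500)
J = 149/2 ≈ 74.500
Q = -2136/149 (Q = -1068/149/2 = -1068*2/149 = -2136/149 ≈ -14.336)
1/Q = 1/(-2136/149) = -149/2136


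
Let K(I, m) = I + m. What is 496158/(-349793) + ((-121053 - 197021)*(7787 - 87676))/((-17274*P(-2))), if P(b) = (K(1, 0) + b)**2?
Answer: -4444231699339795/3021162141 ≈ -1.4710e+6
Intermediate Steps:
P(b) = (1 + b)**2 (P(b) = ((1 + 0) + b)**2 = (1 + b)**2)
496158/(-349793) + ((-121053 - 197021)*(7787 - 87676))/((-17274*P(-2))) = 496158/(-349793) + ((-121053 - 197021)*(7787 - 87676))/((-17274*(1 - 2)**2)) = 496158*(-1/349793) + (-318074*(-79889))/((-17274*(-1)**2)) = -496158/349793 + 25410613786/((-17274*1)) = -496158/349793 + 25410613786/(-17274) = -496158/349793 + 25410613786*(-1/17274) = -496158/349793 - 12705306893/8637 = -4444231699339795/3021162141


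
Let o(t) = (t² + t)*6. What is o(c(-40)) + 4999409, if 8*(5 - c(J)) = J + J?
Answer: 5000849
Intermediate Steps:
c(J) = 5 - J/4 (c(J) = 5 - (J + J)/8 = 5 - J/4)
o(t) = 6*t + 6*t² (o(t) = (t + t²)*6 = 6*t + 6*t²)
o(c(-40)) + 4999409 = 6*(5 - ¼*(-40))*(1 + (5 - ¼*(-40))) + 4999409 = 6*(5 + 10)*(1 + (5 + 10)) + 4999409 = 6*15*(1 + 15) + 4999409 = 6*15*16 + 4999409 = 1440 + 4999409 = 5000849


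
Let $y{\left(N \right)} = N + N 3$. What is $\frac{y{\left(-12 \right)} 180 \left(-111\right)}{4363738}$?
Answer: $\frac{479520}{2181869} \approx 0.21977$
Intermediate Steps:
$y{\left(N \right)} = 4 N$ ($y{\left(N \right)} = N + 3 N = 4 N$)
$\frac{y{\left(-12 \right)} 180 \left(-111\right)}{4363738} = \frac{4 \left(-12\right) 180 \left(-111\right)}{4363738} = \left(-48\right) 180 \left(-111\right) \frac{1}{4363738} = \left(-8640\right) \left(-111\right) \frac{1}{4363738} = 959040 \cdot \frac{1}{4363738} = \frac{479520}{2181869}$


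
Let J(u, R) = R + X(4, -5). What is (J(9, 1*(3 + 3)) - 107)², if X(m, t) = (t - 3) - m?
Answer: 12769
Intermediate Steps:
X(m, t) = -3 + t - m (X(m, t) = (-3 + t) - m = -3 + t - m)
J(u, R) = -12 + R (J(u, R) = R + (-3 - 5 - 1*4) = R + (-3 - 5 - 4) = R - 12 = -12 + R)
(J(9, 1*(3 + 3)) - 107)² = ((-12 + 1*(3 + 3)) - 107)² = ((-12 + 1*6) - 107)² = ((-12 + 6) - 107)² = (-6 - 107)² = (-113)² = 12769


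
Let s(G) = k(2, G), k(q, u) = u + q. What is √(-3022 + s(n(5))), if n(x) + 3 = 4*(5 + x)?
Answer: I*√2983 ≈ 54.617*I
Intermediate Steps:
n(x) = 17 + 4*x (n(x) = -3 + 4*(5 + x) = -3 + (20 + 4*x) = 17 + 4*x)
k(q, u) = q + u
s(G) = 2 + G
√(-3022 + s(n(5))) = √(-3022 + (2 + (17 + 4*5))) = √(-3022 + (2 + (17 + 20))) = √(-3022 + (2 + 37)) = √(-3022 + 39) = √(-2983) = I*√2983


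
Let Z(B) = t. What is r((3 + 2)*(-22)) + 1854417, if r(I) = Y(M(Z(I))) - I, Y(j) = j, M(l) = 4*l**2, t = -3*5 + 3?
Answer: 1855103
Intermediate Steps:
t = -12 (t = -15 + 3 = -12)
Z(B) = -12
r(I) = 576 - I (r(I) = 4*(-12)**2 - I = 4*144 - I = 576 - I)
r((3 + 2)*(-22)) + 1854417 = (576 - (3 + 2)*(-22)) + 1854417 = (576 - 5*(-22)) + 1854417 = (576 - 1*(-110)) + 1854417 = (576 + 110) + 1854417 = 686 + 1854417 = 1855103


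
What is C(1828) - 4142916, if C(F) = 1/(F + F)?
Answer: -15146500895/3656 ≈ -4.1429e+6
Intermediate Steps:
C(F) = 1/(2*F)
C(1828) - 4142916 = (½)/1828 - 4142916 = (½)*(1/1828) - 4142916 = 1/3656 - 4142916 = -15146500895/3656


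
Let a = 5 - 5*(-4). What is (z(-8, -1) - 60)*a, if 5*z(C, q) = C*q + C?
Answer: -1500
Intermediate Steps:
z(C, q) = C/5 + C*q/5 (z(C, q) = (C*q + C)/5 = (C + C*q)/5 = C/5 + C*q/5)
a = 25 (a = 5 + 20 = 25)
(z(-8, -1) - 60)*a = ((1/5)*(-8)*(1 - 1) - 60)*25 = ((1/5)*(-8)*0 - 60)*25 = (0 - 60)*25 = -60*25 = -1500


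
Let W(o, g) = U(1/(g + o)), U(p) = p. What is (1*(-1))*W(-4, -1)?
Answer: ⅕ ≈ 0.20000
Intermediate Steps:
W(o, g) = 1/(g + o)
(1*(-1))*W(-4, -1) = (1*(-1))/(-1 - 4) = -1/(-5) = -1*(-⅕) = ⅕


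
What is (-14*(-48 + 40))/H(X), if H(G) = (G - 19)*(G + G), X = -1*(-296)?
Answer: 7/10249 ≈ 0.00068299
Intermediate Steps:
X = 296
H(G) = 2*G*(-19 + G) (H(G) = (-19 + G)*(2*G) = 2*G*(-19 + G))
(-14*(-48 + 40))/H(X) = (-14*(-48 + 40))/((2*296*(-19 + 296))) = (-14*(-8))/((2*296*277)) = 112/163984 = 112*(1/163984) = 7/10249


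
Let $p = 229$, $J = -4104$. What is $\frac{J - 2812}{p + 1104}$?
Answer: $- \frac{6916}{1333} \approx -5.1883$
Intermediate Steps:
$\frac{J - 2812}{p + 1104} = \frac{-4104 - 2812}{229 + 1104} = - \frac{6916}{1333}$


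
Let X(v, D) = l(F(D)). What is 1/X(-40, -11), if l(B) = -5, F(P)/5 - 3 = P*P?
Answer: -1/5 ≈ -0.20000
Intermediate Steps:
F(P) = 15 + 5*P**2 (F(P) = 15 + 5*(P*P) = 15 + 5*P**2)
X(v, D) = -5
1/X(-40, -11) = 1/(-5) = -1/5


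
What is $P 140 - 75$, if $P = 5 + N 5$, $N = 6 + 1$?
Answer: $5525$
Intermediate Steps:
$N = 7$
$P = 40$ ($P = 5 + 7 \cdot 5 = 5 + 35 = 40$)
$P 140 - 75 = 40 \cdot 140 - 75 = 5600 - 75 = 5525$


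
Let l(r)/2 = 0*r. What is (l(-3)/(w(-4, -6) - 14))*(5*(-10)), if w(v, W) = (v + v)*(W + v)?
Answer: 0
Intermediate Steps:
w(v, W) = 2*v*(W + v) (w(v, W) = (2*v)*(W + v) = 2*v*(W + v))
l(r) = 0 (l(r) = 2*(0*r) = 2*0 = 0)
(l(-3)/(w(-4, -6) - 14))*(5*(-10)) = (0/(2*(-4)*(-6 - 4) - 14))*(5*(-10)) = (0/(2*(-4)*(-10) - 14))*(-50) = (0/(80 - 14))*(-50) = (0/66)*(-50) = (0*(1/66))*(-50) = 0*(-50) = 0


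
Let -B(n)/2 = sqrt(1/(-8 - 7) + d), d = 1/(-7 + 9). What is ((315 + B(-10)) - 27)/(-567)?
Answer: -32/63 + sqrt(390)/8505 ≈ -0.50561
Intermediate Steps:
d = 1/2 ≈ 0.50000
B(n) = -sqrt(390)/15 (B(n) = -2*sqrt(1/(-8 - 7) + 1/2) = -2*sqrt(1/(-15) + 1/2) = -2*sqrt(-1/15 + 1/2) = -sqrt(390)/15)
((315 + B(-10)) - 27)/(-567) = ((315 - sqrt(390)/15) - 27)/(-567) = (288 - sqrt(390)/15)*(-1/567) = -32/63 + sqrt(390)/8505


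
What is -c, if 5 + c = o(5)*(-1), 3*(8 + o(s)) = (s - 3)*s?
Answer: 1/3 ≈ 0.33333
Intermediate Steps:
o(s) = -8 + s*(-3 + s)/3 (o(s) = -8 + ((s - 3)*s)/3 = -8 + ((-3 + s)*s)/3 = -8 + (s*(-3 + s))/3 = -8 + s*(-3 + s)/3)
c = -1/3 (c = -5 + (-8 - 1*5 + (1/3)*5**2)*(-1) = -5 + (-8 - 5 + (1/3)*25)*(-1) = -5 + (-8 - 5 + 25/3)*(-1) = -5 - 14/3*(-1) = -5 + 14/3 = -1/3 ≈ -0.33333)
-c = -1*(-1/3) = 1/3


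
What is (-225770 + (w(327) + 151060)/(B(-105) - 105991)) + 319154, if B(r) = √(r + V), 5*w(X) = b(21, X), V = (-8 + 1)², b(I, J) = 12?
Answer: 5245342244333848/56170460685 - 1510624*I*√14/56170460685 ≈ 93383.0 - 0.00010063*I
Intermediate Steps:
V = 49 (V = (-7)² = 49)
w(X) = 12/5 (w(X) = (⅕)*12 = 12/5)
B(r) = √(49 + r) (B(r) = √(r + 49) = √(49 + r))
(-225770 + (w(327) + 151060)/(B(-105) - 105991)) + 319154 = (-225770 + (12/5 + 151060)/(√(49 - 105) - 105991)) + 319154 = (-225770 + 755312/(5*(√(-56) - 105991))) + 319154 = (-225770 + 755312/(5*(2*I*√14 - 105991))) + 319154 = (-225770 + 755312/(5*(-105991 + 2*I*√14))) + 319154 = 93384 + 755312/(5*(-105991 + 2*I*√14))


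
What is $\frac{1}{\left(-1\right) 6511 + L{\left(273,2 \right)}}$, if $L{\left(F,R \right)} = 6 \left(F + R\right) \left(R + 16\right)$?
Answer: $\frac{1}{23189} \approx 4.3124 \cdot 10^{-5}$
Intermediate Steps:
$L{\left(F,R \right)} = 6 \left(16 + R\right) \left(F + R\right)$ ($L{\left(F,R \right)} = 6 \left(F + R\right) \left(16 + R\right) = 6 \left(16 + R\right) \left(F + R\right)$)
$\frac{1}{\left(-1\right) 6511 + L{\left(273,2 \right)}} = \frac{1}{\left(-1\right) 6511 + \left(6 \cdot 2^{2} + 96 \cdot 273 + 96 \cdot 2 + 6 \cdot 273 \cdot 2\right)} = \frac{1}{-6511 + \left(6 \cdot 4 + 26208 + 192 + 3276\right)} = \frac{1}{-6511 + \left(24 + 26208 + 192 + 3276\right)} = \frac{1}{-6511 + 29700} = \frac{1}{23189}$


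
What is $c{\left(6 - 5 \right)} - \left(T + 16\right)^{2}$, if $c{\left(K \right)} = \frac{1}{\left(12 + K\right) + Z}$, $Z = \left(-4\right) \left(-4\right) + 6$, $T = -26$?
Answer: $- \frac{3499}{35} \approx -99.971$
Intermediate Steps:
$Z = 22$ ($Z = 16 + 6 = 22$)
$c{\left(K \right)} = \frac{1}{34 + K}$ ($c{\left(K \right)} = \frac{1}{\left(12 + K\right) + 22} = \frac{1}{34 + K}$)
$c{\left(6 - 5 \right)} - \left(T + 16\right)^{2} = \frac{1}{34 + \left(6 - 5\right)} - \left(-26 + 16\right)^{2} = \frac{1}{34 + \left(6 - 5\right)} - \left(-10\right)^{2} = \frac{1}{34 + 1} - 100 = \frac{1}{35} - 100 = - \frac{3499}{35}$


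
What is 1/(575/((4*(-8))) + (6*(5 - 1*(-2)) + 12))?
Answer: 32/1153 ≈ 0.027754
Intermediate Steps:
1/(575/((4*(-8))) + (6*(5 - 1*(-2)) + 12)) = 1/(575/(-32) + (6*(5 + 2) + 12)) = 1/(575*(-1/32) + (6*7 + 12)) = 1/(-575/32 + (42 + 12)) = 1/(-575/32 + 54) = 1/(1153/32) = 32/1153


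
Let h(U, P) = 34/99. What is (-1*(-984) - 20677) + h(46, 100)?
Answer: -1949573/99 ≈ -19693.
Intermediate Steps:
h(U, P) = 34/99 (h(U, P) = 34*(1/99) = 34/99)
(-1*(-984) - 20677) + h(46, 100) = (-1*(-984) - 20677) + 34/99 = (984 - 20677) + 34/99 = -19693 + 34/99 = -1949573/99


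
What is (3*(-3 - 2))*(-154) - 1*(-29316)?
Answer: 31626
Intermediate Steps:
(3*(-3 - 2))*(-154) - 1*(-29316) = (3*(-5))*(-154) + 29316 = -15*(-154) + 29316 = 2310 + 29316 = 31626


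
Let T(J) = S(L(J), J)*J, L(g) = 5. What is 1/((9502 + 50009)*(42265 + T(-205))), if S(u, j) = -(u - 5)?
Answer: 1/2515232415 ≈ 3.9758e-10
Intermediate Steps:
S(u, j) = 5 - u (S(u, j) = -(-5 + u) = 5 - u)
T(J) = 0 (T(J) = (5 - 1*5)*J = (5 - 5)*J = 0*J = 0)
1/((9502 + 50009)*(42265 + T(-205))) = 1/((9502 + 50009)*(42265 + 0)) = 1/(59511*42265) = 1/2515232415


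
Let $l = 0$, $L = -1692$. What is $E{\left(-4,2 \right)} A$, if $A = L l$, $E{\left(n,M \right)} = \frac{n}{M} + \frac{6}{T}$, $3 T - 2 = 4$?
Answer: $0$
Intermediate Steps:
$T = 2$ ($T = \frac{2}{3} + \frac{1}{3} \cdot 4 = \frac{2}{3} + \frac{4}{3} = 2$)
$E{\left(n,M \right)} = 3 + \frac{n}{M}$ ($E{\left(n,M \right)} = \frac{n}{M} + \frac{6}{2} = \frac{n}{M} + 6 \cdot \frac{1}{2} = \frac{n}{M} + 3 = 3 + \frac{n}{M}$)
$A = 0$ ($A = \left(-1692\right) 0 = 0$)
$E{\left(-4,2 \right)} A = \left(3 - \frac{4}{2}\right) 0 = \left(3 - 2\right) 0 = 1 \cdot 0 = 0$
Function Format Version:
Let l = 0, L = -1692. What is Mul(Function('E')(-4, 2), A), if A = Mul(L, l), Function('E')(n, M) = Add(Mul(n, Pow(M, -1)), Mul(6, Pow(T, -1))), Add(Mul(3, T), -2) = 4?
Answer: 0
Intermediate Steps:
T = 2 (T = Add(Rational(2, 3), Mul(Rational(1, 3), 4)) = Add(Rational(2, 3), Rational(4, 3)) = 2)
Function('E')(n, M) = Add(3, Mul(n, Pow(M, -1))) (Function('E')(n, M) = Add(Mul(n, Pow(M, -1)), Mul(6, Pow(2, -1))) = Add(Mul(n, Pow(M, -1)), Mul(6, Rational(1, 2))) = Add(Mul(n, Pow(M, -1)), 3) = Add(3, Mul(n, Pow(M, -1))))
A = 0 (A = Mul(-1692, 0) = 0)
Mul(Function('E')(-4, 2), A) = Mul(Add(3, Mul(-4, Pow(2, -1))), 0) = Mul(Add(3, Mul(-4, Rational(1, 2))), 0) = Mul(Add(3, -2), 0) = Mul(1, 0) = 0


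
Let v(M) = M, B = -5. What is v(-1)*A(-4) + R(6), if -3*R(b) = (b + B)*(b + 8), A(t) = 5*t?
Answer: 46/3 ≈ 15.333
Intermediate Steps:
R(b) = -(-5 + b)*(8 + b)/3 (R(b) = -(b - 5)*(b + 8)/3 = -(-5 + b)*(8 + b)/3)
v(-1)*A(-4) + R(6) = -5*(-4) + (40/3 - 1*6 - 1/3*6**2) = -1*(-20) + (40/3 - 6 - 1/3*36) = 20 + (40/3 - 6 - 12) = 20 - 14/3 = 46/3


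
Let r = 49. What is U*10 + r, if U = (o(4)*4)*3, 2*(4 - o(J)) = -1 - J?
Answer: 829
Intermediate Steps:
o(J) = 9/2 + J/2 (o(J) = 4 - (-1 - J)/2 = 4 + (½ + J/2) = 9/2 + J/2)
U = 78 (U = ((9/2 + (½)*4)*4)*3 = ((9/2 + 2)*4)*3 = ((13/2)*4)*3 = 26*3 = 78)
U*10 + r = 78*10 + 49 = 780 + 49 = 829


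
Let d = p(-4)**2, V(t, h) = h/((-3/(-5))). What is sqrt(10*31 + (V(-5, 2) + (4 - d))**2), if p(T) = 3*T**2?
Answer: sqrt(47474890)/3 ≈ 2296.7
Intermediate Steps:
V(t, h) = 5*h/3 (V(t, h) = h/((-3*(-1/5))) = h/(3/5) = h*(5/3) = 5*h/3)
d = 2304 (d = (3*(-4)**2)**2 = (3*16)**2 = 48**2 = 2304)
sqrt(10*31 + (V(-5, 2) + (4 - d))**2) = sqrt(10*31 + ((5/3)*2 + (4 - 1*2304))**2) = sqrt(310 + (10/3 + (4 - 2304))**2) = sqrt(310 + (10/3 - 2300)**2) = sqrt(310 + (-6890/3)**2) = sqrt(310 + 47472100/9) = sqrt(47474890/9) = sqrt(47474890)/3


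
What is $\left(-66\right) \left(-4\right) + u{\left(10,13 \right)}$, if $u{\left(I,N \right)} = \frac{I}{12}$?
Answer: $\frac{1589}{6} \approx 264.83$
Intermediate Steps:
$u{\left(I,N \right)} = \frac{I}{12}$ ($u{\left(I,N \right)} = I \frac{1}{12} = \frac{I}{12}$)
$\left(-66\right) \left(-4\right) + u{\left(10,13 \right)} = \left(-66\right) \left(-4\right) + \frac{1}{12} \cdot 10 = 264 + \frac{5}{6} = \frac{1589}{6}$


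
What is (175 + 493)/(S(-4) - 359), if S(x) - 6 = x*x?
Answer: -668/337 ≈ -1.9822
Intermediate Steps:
S(x) = 6 + x² (S(x) = 6 + x*x = 6 + x²)
(175 + 493)/(S(-4) - 359) = (175 + 493)/((6 + (-4)²) - 359) = 668/((6 + 16) - 359) = 668/(22 - 359) = 668/(-337) = 668*(-1/337) = -668/337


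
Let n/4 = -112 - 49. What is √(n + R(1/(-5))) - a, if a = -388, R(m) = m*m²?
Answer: 388 + I*√402505/25 ≈ 388.0 + 25.377*I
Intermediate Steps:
R(m) = m³
n = -644 (n = 4*(-112 - 49) = 4*(-161) = -644)
√(n + R(1/(-5))) - a = √(-644 + (1/(-5))³) - 1*(-388) = √(-644 + (-⅕)³) + 388 = √(-644 - 1/125) + 388 = √(-80501/125) + 388 = I*√402505/25 + 388 = 388 + I*√402505/25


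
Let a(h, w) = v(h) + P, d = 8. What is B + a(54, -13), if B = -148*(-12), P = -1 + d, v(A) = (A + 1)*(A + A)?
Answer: 7723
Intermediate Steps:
v(A) = 2*A*(1 + A) (v(A) = (1 + A)*(2*A) = 2*A*(1 + A))
P = 7 (P = -1 + 8 = 7)
a(h, w) = 7 + 2*h*(1 + h) (a(h, w) = 2*h*(1 + h) + 7 = 7 + 2*h*(1 + h))
B = 1776
B + a(54, -13) = 1776 + (7 + 2*54*(1 + 54)) = 1776 + (7 + 2*54*55) = 1776 + (7 + 5940) = 1776 + 5947 = 7723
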